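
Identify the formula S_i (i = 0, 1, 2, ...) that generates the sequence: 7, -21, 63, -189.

Check ratios: -21 / 7 = -3.0
Common ratio r = -3.
First term a = 7.
Formula: S_i = 7 * (-3)^i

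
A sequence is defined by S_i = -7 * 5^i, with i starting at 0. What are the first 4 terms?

This is a geometric sequence.
i=0: S_0 = -7 * 5^0 = -7
i=1: S_1 = -7 * 5^1 = -35
i=2: S_2 = -7 * 5^2 = -175
i=3: S_3 = -7 * 5^3 = -875
The first 4 terms are: [-7, -35, -175, -875]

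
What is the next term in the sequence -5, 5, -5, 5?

Ratios: 5 / -5 = -1.0
This is a geometric sequence with common ratio r = -1.
Next term = 5 * -1 = -5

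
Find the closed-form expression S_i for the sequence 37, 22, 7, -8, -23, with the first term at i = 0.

Check differences: 22 - 37 = -15
7 - 22 = -15
Common difference d = -15.
First term a = 37.
Formula: S_i = 37 - 15*i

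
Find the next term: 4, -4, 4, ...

Ratios: -4 / 4 = -1.0
This is a geometric sequence with common ratio r = -1.
Next term = 4 * -1 = -4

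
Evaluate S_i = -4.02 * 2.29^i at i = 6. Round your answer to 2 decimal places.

S_6 = -4.02 * 2.29^6 ≈ -4.02 * 144.2158 ≈ -579.75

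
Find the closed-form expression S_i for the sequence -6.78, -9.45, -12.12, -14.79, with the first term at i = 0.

Check differences: -9.45 - -6.78 = -2.67
-12.12 - -9.45 = -2.67
Common difference d = -2.67.
First term a = -6.78.
Formula: S_i = -6.78 - 2.67*i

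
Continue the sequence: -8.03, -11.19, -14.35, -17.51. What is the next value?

Differences: -11.19 - -8.03 = -3.16
This is an arithmetic sequence with common difference d = -3.16.
Next term = -17.51 + -3.16 = -20.67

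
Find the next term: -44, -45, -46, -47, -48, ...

Differences: -45 - -44 = -1
This is an arithmetic sequence with common difference d = -1.
Next term = -48 + -1 = -49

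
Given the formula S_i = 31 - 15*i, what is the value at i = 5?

S_5 = 31 + -15*5 = 31 + -75 = -44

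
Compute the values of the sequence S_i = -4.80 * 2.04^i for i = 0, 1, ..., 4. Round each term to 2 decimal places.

This is a geometric sequence.
i=0: S_0 = -4.8 * 2.04^0 = -4.8
i=1: S_1 = -4.8 * 2.04^1 ≈ -9.79
i=2: S_2 = -4.8 * 2.04^2 ≈ -19.98
i=3: S_3 = -4.8 * 2.04^3 ≈ -40.75
i=4: S_4 = -4.8 * 2.04^4 ≈ -83.13
The first 5 terms are: [-4.8, -9.79, -19.98, -40.75, -83.13]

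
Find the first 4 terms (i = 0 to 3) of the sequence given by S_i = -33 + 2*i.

This is an arithmetic sequence.
i=0: S_0 = -33 + 2*0 = -33
i=1: S_1 = -33 + 2*1 = -31
i=2: S_2 = -33 + 2*2 = -29
i=3: S_3 = -33 + 2*3 = -27
The first 4 terms are: [-33, -31, -29, -27]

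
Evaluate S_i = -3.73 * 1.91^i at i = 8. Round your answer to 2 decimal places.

S_8 = -3.73 * 1.91^8 ≈ -3.73 * 177.1197 ≈ -660.66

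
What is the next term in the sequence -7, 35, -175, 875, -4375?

Ratios: 35 / -7 = -5.0
This is a geometric sequence with common ratio r = -5.
Next term = -4375 * -5 = 21875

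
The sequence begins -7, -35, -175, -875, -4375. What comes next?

Ratios: -35 / -7 = 5.0
This is a geometric sequence with common ratio r = 5.
Next term = -4375 * 5 = -21875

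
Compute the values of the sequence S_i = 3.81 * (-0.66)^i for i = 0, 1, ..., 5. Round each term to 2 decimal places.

This is a geometric sequence.
i=0: S_0 = 3.81 * (-0.66)^0 = 3.81
i=1: S_1 = 3.81 * (-0.66)^1 ≈ -2.51
i=2: S_2 = 3.81 * (-0.66)^2 ≈ 1.66
i=3: S_3 = 3.81 * (-0.66)^3 ≈ -1.1
i=4: S_4 = 3.81 * (-0.66)^4 ≈ 0.72
i=5: S_5 = 3.81 * (-0.66)^5 ≈ -0.48
The first 6 terms are: [3.81, -2.51, 1.66, -1.1, 0.72, -0.48]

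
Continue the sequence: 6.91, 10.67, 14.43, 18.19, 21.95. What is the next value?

Differences: 10.67 - 6.91 = 3.76
This is an arithmetic sequence with common difference d = 3.76.
Next term = 21.95 + 3.76 = 25.71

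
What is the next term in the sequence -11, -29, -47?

Differences: -29 - -11 = -18
This is an arithmetic sequence with common difference d = -18.
Next term = -47 + -18 = -65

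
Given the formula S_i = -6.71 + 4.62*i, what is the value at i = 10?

S_10 = -6.71 + 4.62*10 = -6.71 + 46.2 = 39.49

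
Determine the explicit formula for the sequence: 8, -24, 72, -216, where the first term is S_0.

Check ratios: -24 / 8 = -3.0
Common ratio r = -3.
First term a = 8.
Formula: S_i = 8 * (-3)^i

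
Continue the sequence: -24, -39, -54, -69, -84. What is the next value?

Differences: -39 - -24 = -15
This is an arithmetic sequence with common difference d = -15.
Next term = -84 + -15 = -99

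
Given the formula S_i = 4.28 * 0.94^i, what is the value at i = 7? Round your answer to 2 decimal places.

S_7 = 4.28 * 0.94^7 ≈ 4.28 * 0.6485 ≈ 2.78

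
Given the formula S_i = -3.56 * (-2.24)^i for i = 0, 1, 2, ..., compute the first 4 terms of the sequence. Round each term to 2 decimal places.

This is a geometric sequence.
i=0: S_0 = -3.56 * (-2.24)^0 = -3.56
i=1: S_1 = -3.56 * (-2.24)^1 ≈ 7.97
i=2: S_2 = -3.56 * (-2.24)^2 ≈ -17.86
i=3: S_3 = -3.56 * (-2.24)^3 ≈ 40.01
The first 4 terms are: [-3.56, 7.97, -17.86, 40.01]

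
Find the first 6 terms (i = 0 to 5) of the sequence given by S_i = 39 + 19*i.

This is an arithmetic sequence.
i=0: S_0 = 39 + 19*0 = 39
i=1: S_1 = 39 + 19*1 = 58
i=2: S_2 = 39 + 19*2 = 77
i=3: S_3 = 39 + 19*3 = 96
i=4: S_4 = 39 + 19*4 = 115
i=5: S_5 = 39 + 19*5 = 134
The first 6 terms are: [39, 58, 77, 96, 115, 134]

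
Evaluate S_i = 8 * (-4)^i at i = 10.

S_10 = 8 * (-4)^10 = 8 * 1048576 = 8388608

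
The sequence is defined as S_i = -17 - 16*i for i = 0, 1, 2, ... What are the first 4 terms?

This is an arithmetic sequence.
i=0: S_0 = -17 + -16*0 = -17
i=1: S_1 = -17 + -16*1 = -33
i=2: S_2 = -17 + -16*2 = -49
i=3: S_3 = -17 + -16*3 = -65
The first 4 terms are: [-17, -33, -49, -65]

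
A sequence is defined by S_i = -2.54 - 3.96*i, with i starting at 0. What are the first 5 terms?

This is an arithmetic sequence.
i=0: S_0 = -2.54 + -3.96*0 = -2.54
i=1: S_1 = -2.54 + -3.96*1 = -6.5
i=2: S_2 = -2.54 + -3.96*2 = -10.46
i=3: S_3 = -2.54 + -3.96*3 = -14.42
i=4: S_4 = -2.54 + -3.96*4 = -18.38
The first 5 terms are: [-2.54, -6.5, -10.46, -14.42, -18.38]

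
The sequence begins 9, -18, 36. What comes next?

Ratios: -18 / 9 = -2.0
This is a geometric sequence with common ratio r = -2.
Next term = 36 * -2 = -72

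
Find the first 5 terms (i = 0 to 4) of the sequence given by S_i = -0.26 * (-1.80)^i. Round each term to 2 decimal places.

This is a geometric sequence.
i=0: S_0 = -0.26 * (-1.8)^0 = -0.26
i=1: S_1 = -0.26 * (-1.8)^1 ≈ 0.47
i=2: S_2 = -0.26 * (-1.8)^2 ≈ -0.84
i=3: S_3 = -0.26 * (-1.8)^3 ≈ 1.52
i=4: S_4 = -0.26 * (-1.8)^4 ≈ -2.73
The first 5 terms are: [-0.26, 0.47, -0.84, 1.52, -2.73]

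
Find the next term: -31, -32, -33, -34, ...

Differences: -32 - -31 = -1
This is an arithmetic sequence with common difference d = -1.
Next term = -34 + -1 = -35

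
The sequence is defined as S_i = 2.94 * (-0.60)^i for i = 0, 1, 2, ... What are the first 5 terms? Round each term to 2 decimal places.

This is a geometric sequence.
i=0: S_0 = 2.94 * (-0.6)^0 = 2.94
i=1: S_1 = 2.94 * (-0.6)^1 ≈ -1.76
i=2: S_2 = 2.94 * (-0.6)^2 ≈ 1.06
i=3: S_3 = 2.94 * (-0.6)^3 ≈ -0.64
i=4: S_4 = 2.94 * (-0.6)^4 ≈ 0.38
The first 5 terms are: [2.94, -1.76, 1.06, -0.64, 0.38]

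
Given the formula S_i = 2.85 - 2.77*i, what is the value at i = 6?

S_6 = 2.85 + -2.77*6 = 2.85 + -16.62 = -13.77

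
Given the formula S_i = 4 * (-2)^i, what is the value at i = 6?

S_6 = 4 * (-2)^6 = 4 * 64 = 256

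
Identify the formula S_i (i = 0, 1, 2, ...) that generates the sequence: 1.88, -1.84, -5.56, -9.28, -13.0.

Check differences: -1.84 - 1.88 = -3.72
-5.56 - -1.84 = -3.72
Common difference d = -3.72.
First term a = 1.88.
Formula: S_i = 1.88 - 3.72*i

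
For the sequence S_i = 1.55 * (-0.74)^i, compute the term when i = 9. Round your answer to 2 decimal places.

S_9 = 1.55 * (-0.74)^9 ≈ 1.55 * -0.0665 ≈ -0.1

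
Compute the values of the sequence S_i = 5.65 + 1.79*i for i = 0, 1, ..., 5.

This is an arithmetic sequence.
i=0: S_0 = 5.65 + 1.79*0 = 5.65
i=1: S_1 = 5.65 + 1.79*1 = 7.44
i=2: S_2 = 5.65 + 1.79*2 = 9.23
i=3: S_3 = 5.65 + 1.79*3 = 11.02
i=4: S_4 = 5.65 + 1.79*4 = 12.81
i=5: S_5 = 5.65 + 1.79*5 = 14.6
The first 6 terms are: [5.65, 7.44, 9.23, 11.02, 12.81, 14.6]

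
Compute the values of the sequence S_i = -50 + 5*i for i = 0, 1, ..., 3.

This is an arithmetic sequence.
i=0: S_0 = -50 + 5*0 = -50
i=1: S_1 = -50 + 5*1 = -45
i=2: S_2 = -50 + 5*2 = -40
i=3: S_3 = -50 + 5*3 = -35
The first 4 terms are: [-50, -45, -40, -35]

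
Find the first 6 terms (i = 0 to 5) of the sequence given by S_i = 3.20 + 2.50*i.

This is an arithmetic sequence.
i=0: S_0 = 3.2 + 2.5*0 = 3.2
i=1: S_1 = 3.2 + 2.5*1 = 5.7
i=2: S_2 = 3.2 + 2.5*2 = 8.2
i=3: S_3 = 3.2 + 2.5*3 = 10.7
i=4: S_4 = 3.2 + 2.5*4 = 13.2
i=5: S_5 = 3.2 + 2.5*5 = 15.7
The first 6 terms are: [3.2, 5.7, 8.2, 10.7, 13.2, 15.7]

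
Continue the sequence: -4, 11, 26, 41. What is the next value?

Differences: 11 - -4 = 15
This is an arithmetic sequence with common difference d = 15.
Next term = 41 + 15 = 56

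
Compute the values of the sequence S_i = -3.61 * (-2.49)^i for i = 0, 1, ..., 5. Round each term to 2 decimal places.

This is a geometric sequence.
i=0: S_0 = -3.61 * (-2.49)^0 = -3.61
i=1: S_1 = -3.61 * (-2.49)^1 ≈ 8.99
i=2: S_2 = -3.61 * (-2.49)^2 ≈ -22.38
i=3: S_3 = -3.61 * (-2.49)^3 ≈ 55.73
i=4: S_4 = -3.61 * (-2.49)^4 ≈ -138.77
i=5: S_5 = -3.61 * (-2.49)^5 ≈ 345.54
The first 6 terms are: [-3.61, 8.99, -22.38, 55.73, -138.77, 345.54]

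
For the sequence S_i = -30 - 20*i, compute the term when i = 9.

S_9 = -30 + -20*9 = -30 + -180 = -210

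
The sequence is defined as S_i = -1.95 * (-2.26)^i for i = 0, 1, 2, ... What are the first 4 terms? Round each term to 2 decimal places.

This is a geometric sequence.
i=0: S_0 = -1.95 * (-2.26)^0 = -1.95
i=1: S_1 = -1.95 * (-2.26)^1 ≈ 4.41
i=2: S_2 = -1.95 * (-2.26)^2 ≈ -9.96
i=3: S_3 = -1.95 * (-2.26)^3 ≈ 22.51
The first 4 terms are: [-1.95, 4.41, -9.96, 22.51]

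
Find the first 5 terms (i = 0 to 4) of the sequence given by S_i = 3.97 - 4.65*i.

This is an arithmetic sequence.
i=0: S_0 = 3.97 + -4.65*0 = 3.97
i=1: S_1 = 3.97 + -4.65*1 = -0.68
i=2: S_2 = 3.97 + -4.65*2 = -5.33
i=3: S_3 = 3.97 + -4.65*3 = -9.98
i=4: S_4 = 3.97 + -4.65*4 = -14.63
The first 5 terms are: [3.97, -0.68, -5.33, -9.98, -14.63]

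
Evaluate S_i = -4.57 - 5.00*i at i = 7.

S_7 = -4.57 + -5.0*7 = -4.57 + -35.0 = -39.57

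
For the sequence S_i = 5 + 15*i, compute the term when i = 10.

S_10 = 5 + 15*10 = 5 + 150 = 155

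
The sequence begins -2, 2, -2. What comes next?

Ratios: 2 / -2 = -1.0
This is a geometric sequence with common ratio r = -1.
Next term = -2 * -1 = 2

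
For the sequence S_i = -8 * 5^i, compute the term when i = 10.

S_10 = -8 * 5^10 = -8 * 9765625 = -78125000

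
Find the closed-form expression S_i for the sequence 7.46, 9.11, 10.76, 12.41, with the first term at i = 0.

Check differences: 9.11 - 7.46 = 1.65
10.76 - 9.11 = 1.65
Common difference d = 1.65.
First term a = 7.46.
Formula: S_i = 7.46 + 1.65*i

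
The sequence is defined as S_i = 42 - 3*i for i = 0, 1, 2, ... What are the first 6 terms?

This is an arithmetic sequence.
i=0: S_0 = 42 + -3*0 = 42
i=1: S_1 = 42 + -3*1 = 39
i=2: S_2 = 42 + -3*2 = 36
i=3: S_3 = 42 + -3*3 = 33
i=4: S_4 = 42 + -3*4 = 30
i=5: S_5 = 42 + -3*5 = 27
The first 6 terms are: [42, 39, 36, 33, 30, 27]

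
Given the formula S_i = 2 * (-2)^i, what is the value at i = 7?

S_7 = 2 * (-2)^7 = 2 * -128 = -256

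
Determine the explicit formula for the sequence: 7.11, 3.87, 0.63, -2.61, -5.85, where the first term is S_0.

Check differences: 3.87 - 7.11 = -3.24
0.63 - 3.87 = -3.24
Common difference d = -3.24.
First term a = 7.11.
Formula: S_i = 7.11 - 3.24*i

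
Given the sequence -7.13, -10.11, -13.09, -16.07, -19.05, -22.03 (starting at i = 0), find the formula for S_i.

Check differences: -10.11 - -7.13 = -2.98
-13.09 - -10.11 = -2.98
Common difference d = -2.98.
First term a = -7.13.
Formula: S_i = -7.13 - 2.98*i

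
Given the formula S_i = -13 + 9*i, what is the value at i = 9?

S_9 = -13 + 9*9 = -13 + 81 = 68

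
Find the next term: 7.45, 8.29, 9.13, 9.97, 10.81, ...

Differences: 8.29 - 7.45 = 0.84
This is an arithmetic sequence with common difference d = 0.84.
Next term = 10.81 + 0.84 = 11.65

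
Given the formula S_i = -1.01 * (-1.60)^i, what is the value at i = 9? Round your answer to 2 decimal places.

S_9 = -1.01 * (-1.6)^9 ≈ -1.01 * -68.7195 ≈ 69.41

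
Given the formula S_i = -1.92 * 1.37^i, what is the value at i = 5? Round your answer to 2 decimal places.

S_5 = -1.92 * 1.37^5 ≈ -1.92 * 4.8262 ≈ -9.27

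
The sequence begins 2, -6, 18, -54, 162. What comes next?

Ratios: -6 / 2 = -3.0
This is a geometric sequence with common ratio r = -3.
Next term = 162 * -3 = -486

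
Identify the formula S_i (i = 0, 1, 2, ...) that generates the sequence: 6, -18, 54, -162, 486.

Check ratios: -18 / 6 = -3.0
Common ratio r = -3.
First term a = 6.
Formula: S_i = 6 * (-3)^i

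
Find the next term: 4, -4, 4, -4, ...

Ratios: -4 / 4 = -1.0
This is a geometric sequence with common ratio r = -1.
Next term = -4 * -1 = 4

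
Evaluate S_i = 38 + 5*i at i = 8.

S_8 = 38 + 5*8 = 38 + 40 = 78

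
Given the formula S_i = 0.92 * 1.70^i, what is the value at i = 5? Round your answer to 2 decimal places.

S_5 = 0.92 * 1.7^5 ≈ 0.92 * 14.1986 ≈ 13.06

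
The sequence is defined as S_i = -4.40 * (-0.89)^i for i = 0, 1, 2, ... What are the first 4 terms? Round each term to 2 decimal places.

This is a geometric sequence.
i=0: S_0 = -4.4 * (-0.89)^0 = -4.4
i=1: S_1 = -4.4 * (-0.89)^1 ≈ 3.92
i=2: S_2 = -4.4 * (-0.89)^2 ≈ -3.49
i=3: S_3 = -4.4 * (-0.89)^3 ≈ 3.1
The first 4 terms are: [-4.4, 3.92, -3.49, 3.1]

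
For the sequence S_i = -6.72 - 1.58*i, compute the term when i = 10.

S_10 = -6.72 + -1.58*10 = -6.72 + -15.8 = -22.52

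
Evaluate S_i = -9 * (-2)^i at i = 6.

S_6 = -9 * (-2)^6 = -9 * 64 = -576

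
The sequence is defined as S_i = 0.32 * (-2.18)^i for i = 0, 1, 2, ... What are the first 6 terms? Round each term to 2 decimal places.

This is a geometric sequence.
i=0: S_0 = 0.32 * (-2.18)^0 = 0.32
i=1: S_1 = 0.32 * (-2.18)^1 ≈ -0.7
i=2: S_2 = 0.32 * (-2.18)^2 ≈ 1.52
i=3: S_3 = 0.32 * (-2.18)^3 ≈ -3.32
i=4: S_4 = 0.32 * (-2.18)^4 ≈ 7.23
i=5: S_5 = 0.32 * (-2.18)^5 ≈ -15.76
The first 6 terms are: [0.32, -0.7, 1.52, -3.32, 7.23, -15.76]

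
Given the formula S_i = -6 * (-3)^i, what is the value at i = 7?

S_7 = -6 * (-3)^7 = -6 * -2187 = 13122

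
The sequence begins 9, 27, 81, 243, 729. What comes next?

Ratios: 27 / 9 = 3.0
This is a geometric sequence with common ratio r = 3.
Next term = 729 * 3 = 2187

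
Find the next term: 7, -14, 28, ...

Ratios: -14 / 7 = -2.0
This is a geometric sequence with common ratio r = -2.
Next term = 28 * -2 = -56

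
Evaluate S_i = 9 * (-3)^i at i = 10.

S_10 = 9 * (-3)^10 = 9 * 59049 = 531441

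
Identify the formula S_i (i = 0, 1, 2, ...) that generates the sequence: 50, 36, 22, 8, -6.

Check differences: 36 - 50 = -14
22 - 36 = -14
Common difference d = -14.
First term a = 50.
Formula: S_i = 50 - 14*i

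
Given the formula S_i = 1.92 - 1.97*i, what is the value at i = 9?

S_9 = 1.92 + -1.97*9 = 1.92 + -17.73 = -15.81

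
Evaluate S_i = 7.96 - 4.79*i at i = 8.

S_8 = 7.96 + -4.79*8 = 7.96 + -38.32 = -30.36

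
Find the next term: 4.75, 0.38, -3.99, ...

Differences: 0.38 - 4.75 = -4.37
This is an arithmetic sequence with common difference d = -4.37.
Next term = -3.99 + -4.37 = -8.36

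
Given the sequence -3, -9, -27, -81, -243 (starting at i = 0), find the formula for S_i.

Check ratios: -9 / -3 = 3.0
Common ratio r = 3.
First term a = -3.
Formula: S_i = -3 * 3^i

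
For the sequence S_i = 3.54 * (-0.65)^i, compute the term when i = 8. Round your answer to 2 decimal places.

S_8 = 3.54 * (-0.65)^8 ≈ 3.54 * 0.0319 ≈ 0.11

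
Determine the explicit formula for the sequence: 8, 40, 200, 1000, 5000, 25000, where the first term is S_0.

Check ratios: 40 / 8 = 5.0
Common ratio r = 5.
First term a = 8.
Formula: S_i = 8 * 5^i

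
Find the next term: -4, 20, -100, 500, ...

Ratios: 20 / -4 = -5.0
This is a geometric sequence with common ratio r = -5.
Next term = 500 * -5 = -2500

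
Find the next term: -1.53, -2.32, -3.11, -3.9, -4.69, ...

Differences: -2.32 - -1.53 = -0.79
This is an arithmetic sequence with common difference d = -0.79.
Next term = -4.69 + -0.79 = -5.48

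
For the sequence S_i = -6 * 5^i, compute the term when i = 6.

S_6 = -6 * 5^6 = -6 * 15625 = -93750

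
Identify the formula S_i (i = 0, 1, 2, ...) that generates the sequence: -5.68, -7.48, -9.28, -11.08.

Check differences: -7.48 - -5.68 = -1.8
-9.28 - -7.48 = -1.8
Common difference d = -1.8.
First term a = -5.68.
Formula: S_i = -5.68 - 1.80*i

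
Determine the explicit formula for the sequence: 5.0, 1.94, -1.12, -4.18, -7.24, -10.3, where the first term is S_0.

Check differences: 1.94 - 5.0 = -3.06
-1.12 - 1.94 = -3.06
Common difference d = -3.06.
First term a = 5.0.
Formula: S_i = 5.00 - 3.06*i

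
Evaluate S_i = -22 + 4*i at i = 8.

S_8 = -22 + 4*8 = -22 + 32 = 10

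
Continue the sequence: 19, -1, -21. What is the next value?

Differences: -1 - 19 = -20
This is an arithmetic sequence with common difference d = -20.
Next term = -21 + -20 = -41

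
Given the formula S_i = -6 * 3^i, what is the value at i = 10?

S_10 = -6 * 3^10 = -6 * 59049 = -354294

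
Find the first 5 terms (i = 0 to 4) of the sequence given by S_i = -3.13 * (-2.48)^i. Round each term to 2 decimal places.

This is a geometric sequence.
i=0: S_0 = -3.13 * (-2.48)^0 = -3.13
i=1: S_1 = -3.13 * (-2.48)^1 ≈ 7.76
i=2: S_2 = -3.13 * (-2.48)^2 ≈ -19.25
i=3: S_3 = -3.13 * (-2.48)^3 ≈ 47.74
i=4: S_4 = -3.13 * (-2.48)^4 ≈ -118.4
The first 5 terms are: [-3.13, 7.76, -19.25, 47.74, -118.4]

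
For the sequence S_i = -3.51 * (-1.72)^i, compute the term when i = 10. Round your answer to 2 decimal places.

S_10 = -3.51 * (-1.72)^10 ≈ -3.51 * 226.6128 ≈ -795.41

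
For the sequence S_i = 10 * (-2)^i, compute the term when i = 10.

S_10 = 10 * (-2)^10 = 10 * 1024 = 10240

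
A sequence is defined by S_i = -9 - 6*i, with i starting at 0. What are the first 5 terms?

This is an arithmetic sequence.
i=0: S_0 = -9 + -6*0 = -9
i=1: S_1 = -9 + -6*1 = -15
i=2: S_2 = -9 + -6*2 = -21
i=3: S_3 = -9 + -6*3 = -27
i=4: S_4 = -9 + -6*4 = -33
The first 5 terms are: [-9, -15, -21, -27, -33]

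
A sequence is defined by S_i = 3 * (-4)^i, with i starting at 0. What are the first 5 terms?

This is a geometric sequence.
i=0: S_0 = 3 * (-4)^0 = 3
i=1: S_1 = 3 * (-4)^1 = -12
i=2: S_2 = 3 * (-4)^2 = 48
i=3: S_3 = 3 * (-4)^3 = -192
i=4: S_4 = 3 * (-4)^4 = 768
The first 5 terms are: [3, -12, 48, -192, 768]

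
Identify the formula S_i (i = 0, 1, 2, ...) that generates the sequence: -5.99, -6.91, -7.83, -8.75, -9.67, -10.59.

Check differences: -6.91 - -5.99 = -0.92
-7.83 - -6.91 = -0.92
Common difference d = -0.92.
First term a = -5.99.
Formula: S_i = -5.99 - 0.92*i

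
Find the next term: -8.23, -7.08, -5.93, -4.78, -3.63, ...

Differences: -7.08 - -8.23 = 1.15
This is an arithmetic sequence with common difference d = 1.15.
Next term = -3.63 + 1.15 = -2.48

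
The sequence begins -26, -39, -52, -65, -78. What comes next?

Differences: -39 - -26 = -13
This is an arithmetic sequence with common difference d = -13.
Next term = -78 + -13 = -91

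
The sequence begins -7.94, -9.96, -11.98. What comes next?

Differences: -9.96 - -7.94 = -2.02
This is an arithmetic sequence with common difference d = -2.02.
Next term = -11.98 + -2.02 = -14.0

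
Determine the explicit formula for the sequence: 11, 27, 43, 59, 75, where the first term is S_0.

Check differences: 27 - 11 = 16
43 - 27 = 16
Common difference d = 16.
First term a = 11.
Formula: S_i = 11 + 16*i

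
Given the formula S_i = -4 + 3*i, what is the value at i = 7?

S_7 = -4 + 3*7 = -4 + 21 = 17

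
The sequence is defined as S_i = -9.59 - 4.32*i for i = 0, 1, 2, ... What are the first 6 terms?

This is an arithmetic sequence.
i=0: S_0 = -9.59 + -4.32*0 = -9.59
i=1: S_1 = -9.59 + -4.32*1 = -13.91
i=2: S_2 = -9.59 + -4.32*2 = -18.23
i=3: S_3 = -9.59 + -4.32*3 = -22.55
i=4: S_4 = -9.59 + -4.32*4 = -26.87
i=5: S_5 = -9.59 + -4.32*5 = -31.19
The first 6 terms are: [-9.59, -13.91, -18.23, -22.55, -26.87, -31.19]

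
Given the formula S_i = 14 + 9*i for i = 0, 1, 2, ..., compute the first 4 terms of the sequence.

This is an arithmetic sequence.
i=0: S_0 = 14 + 9*0 = 14
i=1: S_1 = 14 + 9*1 = 23
i=2: S_2 = 14 + 9*2 = 32
i=3: S_3 = 14 + 9*3 = 41
The first 4 terms are: [14, 23, 32, 41]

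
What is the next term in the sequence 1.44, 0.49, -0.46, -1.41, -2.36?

Differences: 0.49 - 1.44 = -0.95
This is an arithmetic sequence with common difference d = -0.95.
Next term = -2.36 + -0.95 = -3.31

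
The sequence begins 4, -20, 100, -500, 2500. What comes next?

Ratios: -20 / 4 = -5.0
This is a geometric sequence with common ratio r = -5.
Next term = 2500 * -5 = -12500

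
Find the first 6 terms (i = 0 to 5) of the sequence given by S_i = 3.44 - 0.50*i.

This is an arithmetic sequence.
i=0: S_0 = 3.44 + -0.5*0 = 3.44
i=1: S_1 = 3.44 + -0.5*1 = 2.94
i=2: S_2 = 3.44 + -0.5*2 = 2.44
i=3: S_3 = 3.44 + -0.5*3 = 1.94
i=4: S_4 = 3.44 + -0.5*4 = 1.44
i=5: S_5 = 3.44 + -0.5*5 = 0.94
The first 6 terms are: [3.44, 2.94, 2.44, 1.94, 1.44, 0.94]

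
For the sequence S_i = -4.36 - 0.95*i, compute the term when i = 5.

S_5 = -4.36 + -0.95*5 = -4.36 + -4.75 = -9.11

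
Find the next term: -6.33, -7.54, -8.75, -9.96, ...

Differences: -7.54 - -6.33 = -1.21
This is an arithmetic sequence with common difference d = -1.21.
Next term = -9.96 + -1.21 = -11.17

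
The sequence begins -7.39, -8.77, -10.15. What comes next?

Differences: -8.77 - -7.39 = -1.38
This is an arithmetic sequence with common difference d = -1.38.
Next term = -10.15 + -1.38 = -11.53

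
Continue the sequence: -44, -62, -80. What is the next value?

Differences: -62 - -44 = -18
This is an arithmetic sequence with common difference d = -18.
Next term = -80 + -18 = -98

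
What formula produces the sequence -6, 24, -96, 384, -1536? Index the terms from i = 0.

Check ratios: 24 / -6 = -4.0
Common ratio r = -4.
First term a = -6.
Formula: S_i = -6 * (-4)^i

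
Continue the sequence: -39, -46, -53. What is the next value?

Differences: -46 - -39 = -7
This is an arithmetic sequence with common difference d = -7.
Next term = -53 + -7 = -60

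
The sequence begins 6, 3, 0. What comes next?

Differences: 3 - 6 = -3
This is an arithmetic sequence with common difference d = -3.
Next term = 0 + -3 = -3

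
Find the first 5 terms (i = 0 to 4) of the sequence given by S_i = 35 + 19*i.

This is an arithmetic sequence.
i=0: S_0 = 35 + 19*0 = 35
i=1: S_1 = 35 + 19*1 = 54
i=2: S_2 = 35 + 19*2 = 73
i=3: S_3 = 35 + 19*3 = 92
i=4: S_4 = 35 + 19*4 = 111
The first 5 terms are: [35, 54, 73, 92, 111]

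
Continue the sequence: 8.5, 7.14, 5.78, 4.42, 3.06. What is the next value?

Differences: 7.14 - 8.5 = -1.36
This is an arithmetic sequence with common difference d = -1.36.
Next term = 3.06 + -1.36 = 1.7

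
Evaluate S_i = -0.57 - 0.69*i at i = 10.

S_10 = -0.57 + -0.69*10 = -0.57 + -6.9 = -7.47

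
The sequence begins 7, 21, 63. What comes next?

Ratios: 21 / 7 = 3.0
This is a geometric sequence with common ratio r = 3.
Next term = 63 * 3 = 189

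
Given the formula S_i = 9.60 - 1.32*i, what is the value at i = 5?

S_5 = 9.6 + -1.32*5 = 9.6 + -6.6 = 3.0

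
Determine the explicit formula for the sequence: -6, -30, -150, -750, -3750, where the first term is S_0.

Check ratios: -30 / -6 = 5.0
Common ratio r = 5.
First term a = -6.
Formula: S_i = -6 * 5^i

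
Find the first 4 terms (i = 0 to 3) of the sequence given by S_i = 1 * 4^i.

This is a geometric sequence.
i=0: S_0 = 1 * 4^0 = 1
i=1: S_1 = 1 * 4^1 = 4
i=2: S_2 = 1 * 4^2 = 16
i=3: S_3 = 1 * 4^3 = 64
The first 4 terms are: [1, 4, 16, 64]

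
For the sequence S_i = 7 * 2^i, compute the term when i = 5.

S_5 = 7 * 2^5 = 7 * 32 = 224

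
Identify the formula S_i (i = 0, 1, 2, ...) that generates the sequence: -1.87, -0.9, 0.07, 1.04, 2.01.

Check differences: -0.9 - -1.87 = 0.97
0.07 - -0.9 = 0.97
Common difference d = 0.97.
First term a = -1.87.
Formula: S_i = -1.87 + 0.97*i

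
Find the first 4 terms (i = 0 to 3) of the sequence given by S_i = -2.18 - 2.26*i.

This is an arithmetic sequence.
i=0: S_0 = -2.18 + -2.26*0 = -2.18
i=1: S_1 = -2.18 + -2.26*1 = -4.44
i=2: S_2 = -2.18 + -2.26*2 = -6.7
i=3: S_3 = -2.18 + -2.26*3 = -8.96
The first 4 terms are: [-2.18, -4.44, -6.7, -8.96]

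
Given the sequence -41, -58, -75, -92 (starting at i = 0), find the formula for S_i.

Check differences: -58 - -41 = -17
-75 - -58 = -17
Common difference d = -17.
First term a = -41.
Formula: S_i = -41 - 17*i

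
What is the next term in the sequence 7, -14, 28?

Ratios: -14 / 7 = -2.0
This is a geometric sequence with common ratio r = -2.
Next term = 28 * -2 = -56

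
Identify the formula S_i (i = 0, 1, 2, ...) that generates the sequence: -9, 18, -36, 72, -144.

Check ratios: 18 / -9 = -2.0
Common ratio r = -2.
First term a = -9.
Formula: S_i = -9 * (-2)^i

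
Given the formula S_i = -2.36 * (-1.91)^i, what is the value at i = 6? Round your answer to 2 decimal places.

S_6 = -2.36 * (-1.91)^6 ≈ -2.36 * 48.5512 ≈ -114.58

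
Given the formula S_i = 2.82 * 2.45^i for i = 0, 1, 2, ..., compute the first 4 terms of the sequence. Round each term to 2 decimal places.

This is a geometric sequence.
i=0: S_0 = 2.82 * 2.45^0 = 2.82
i=1: S_1 = 2.82 * 2.45^1 ≈ 6.91
i=2: S_2 = 2.82 * 2.45^2 ≈ 16.93
i=3: S_3 = 2.82 * 2.45^3 ≈ 41.47
The first 4 terms are: [2.82, 6.91, 16.93, 41.47]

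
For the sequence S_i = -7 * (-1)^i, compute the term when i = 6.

S_6 = -7 * (-1)^6 = -7 * 1 = -7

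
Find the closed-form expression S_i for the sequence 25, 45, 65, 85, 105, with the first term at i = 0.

Check differences: 45 - 25 = 20
65 - 45 = 20
Common difference d = 20.
First term a = 25.
Formula: S_i = 25 + 20*i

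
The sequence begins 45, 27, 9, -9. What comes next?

Differences: 27 - 45 = -18
This is an arithmetic sequence with common difference d = -18.
Next term = -9 + -18 = -27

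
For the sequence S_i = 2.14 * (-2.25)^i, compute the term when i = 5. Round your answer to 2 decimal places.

S_5 = 2.14 * (-2.25)^5 ≈ 2.14 * -57.665 ≈ -123.4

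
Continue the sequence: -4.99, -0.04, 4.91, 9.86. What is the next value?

Differences: -0.04 - -4.99 = 4.95
This is an arithmetic sequence with common difference d = 4.95.
Next term = 9.86 + 4.95 = 14.81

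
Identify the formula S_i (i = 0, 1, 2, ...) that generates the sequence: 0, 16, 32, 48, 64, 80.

Check differences: 16 - 0 = 16
32 - 16 = 16
Common difference d = 16.
First term a = 0.
Formula: S_i = 0 + 16*i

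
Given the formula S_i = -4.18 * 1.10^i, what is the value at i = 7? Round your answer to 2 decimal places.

S_7 = -4.18 * 1.1^7 ≈ -4.18 * 1.9487 ≈ -8.15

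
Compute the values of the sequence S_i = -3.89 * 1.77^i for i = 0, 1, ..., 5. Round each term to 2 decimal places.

This is a geometric sequence.
i=0: S_0 = -3.89 * 1.77^0 = -3.89
i=1: S_1 = -3.89 * 1.77^1 ≈ -6.89
i=2: S_2 = -3.89 * 1.77^2 ≈ -12.19
i=3: S_3 = -3.89 * 1.77^3 ≈ -21.57
i=4: S_4 = -3.89 * 1.77^4 ≈ -38.18
i=5: S_5 = -3.89 * 1.77^5 ≈ -67.58
The first 6 terms are: [-3.89, -6.89, -12.19, -21.57, -38.18, -67.58]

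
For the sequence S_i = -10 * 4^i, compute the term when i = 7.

S_7 = -10 * 4^7 = -10 * 16384 = -163840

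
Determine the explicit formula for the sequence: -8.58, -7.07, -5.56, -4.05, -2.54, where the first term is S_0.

Check differences: -7.07 - -8.58 = 1.51
-5.56 - -7.07 = 1.51
Common difference d = 1.51.
First term a = -8.58.
Formula: S_i = -8.58 + 1.51*i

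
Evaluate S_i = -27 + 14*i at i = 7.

S_7 = -27 + 14*7 = -27 + 98 = 71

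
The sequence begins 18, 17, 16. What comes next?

Differences: 17 - 18 = -1
This is an arithmetic sequence with common difference d = -1.
Next term = 16 + -1 = 15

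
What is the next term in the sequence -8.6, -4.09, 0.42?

Differences: -4.09 - -8.6 = 4.51
This is an arithmetic sequence with common difference d = 4.51.
Next term = 0.42 + 4.51 = 4.93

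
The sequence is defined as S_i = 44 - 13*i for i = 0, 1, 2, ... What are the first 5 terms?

This is an arithmetic sequence.
i=0: S_0 = 44 + -13*0 = 44
i=1: S_1 = 44 + -13*1 = 31
i=2: S_2 = 44 + -13*2 = 18
i=3: S_3 = 44 + -13*3 = 5
i=4: S_4 = 44 + -13*4 = -8
The first 5 terms are: [44, 31, 18, 5, -8]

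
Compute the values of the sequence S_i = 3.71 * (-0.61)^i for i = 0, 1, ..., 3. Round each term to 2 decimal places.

This is a geometric sequence.
i=0: S_0 = 3.71 * (-0.61)^0 = 3.71
i=1: S_1 = 3.71 * (-0.61)^1 ≈ -2.26
i=2: S_2 = 3.71 * (-0.61)^2 ≈ 1.38
i=3: S_3 = 3.71 * (-0.61)^3 ≈ -0.84
The first 4 terms are: [3.71, -2.26, 1.38, -0.84]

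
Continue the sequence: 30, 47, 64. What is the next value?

Differences: 47 - 30 = 17
This is an arithmetic sequence with common difference d = 17.
Next term = 64 + 17 = 81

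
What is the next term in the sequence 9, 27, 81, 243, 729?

Ratios: 27 / 9 = 3.0
This is a geometric sequence with common ratio r = 3.
Next term = 729 * 3 = 2187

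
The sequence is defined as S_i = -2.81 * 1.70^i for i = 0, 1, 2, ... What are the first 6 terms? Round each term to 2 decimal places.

This is a geometric sequence.
i=0: S_0 = -2.81 * 1.7^0 = -2.81
i=1: S_1 = -2.81 * 1.7^1 ≈ -4.78
i=2: S_2 = -2.81 * 1.7^2 ≈ -8.12
i=3: S_3 = -2.81 * 1.7^3 ≈ -13.81
i=4: S_4 = -2.81 * 1.7^4 ≈ -23.47
i=5: S_5 = -2.81 * 1.7^5 ≈ -39.9
The first 6 terms are: [-2.81, -4.78, -8.12, -13.81, -23.47, -39.9]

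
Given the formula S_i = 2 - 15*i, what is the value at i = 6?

S_6 = 2 + -15*6 = 2 + -90 = -88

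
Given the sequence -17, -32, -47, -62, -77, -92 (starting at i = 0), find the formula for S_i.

Check differences: -32 - -17 = -15
-47 - -32 = -15
Common difference d = -15.
First term a = -17.
Formula: S_i = -17 - 15*i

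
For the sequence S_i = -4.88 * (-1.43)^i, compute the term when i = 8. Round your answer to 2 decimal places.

S_8 = -4.88 * (-1.43)^8 ≈ -4.88 * 17.4859 ≈ -85.33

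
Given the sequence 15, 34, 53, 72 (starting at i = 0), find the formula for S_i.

Check differences: 34 - 15 = 19
53 - 34 = 19
Common difference d = 19.
First term a = 15.
Formula: S_i = 15 + 19*i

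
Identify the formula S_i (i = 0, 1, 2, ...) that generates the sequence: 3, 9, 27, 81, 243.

Check ratios: 9 / 3 = 3.0
Common ratio r = 3.
First term a = 3.
Formula: S_i = 3 * 3^i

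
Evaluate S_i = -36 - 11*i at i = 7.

S_7 = -36 + -11*7 = -36 + -77 = -113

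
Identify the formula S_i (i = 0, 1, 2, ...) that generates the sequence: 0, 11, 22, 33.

Check differences: 11 - 0 = 11
22 - 11 = 11
Common difference d = 11.
First term a = 0.
Formula: S_i = 0 + 11*i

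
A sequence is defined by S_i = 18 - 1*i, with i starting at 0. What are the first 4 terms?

This is an arithmetic sequence.
i=0: S_0 = 18 + -1*0 = 18
i=1: S_1 = 18 + -1*1 = 17
i=2: S_2 = 18 + -1*2 = 16
i=3: S_3 = 18 + -1*3 = 15
The first 4 terms are: [18, 17, 16, 15]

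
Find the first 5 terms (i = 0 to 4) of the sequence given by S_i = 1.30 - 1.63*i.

This is an arithmetic sequence.
i=0: S_0 = 1.3 + -1.63*0 = 1.3
i=1: S_1 = 1.3 + -1.63*1 = -0.33
i=2: S_2 = 1.3 + -1.63*2 = -1.96
i=3: S_3 = 1.3 + -1.63*3 = -3.59
i=4: S_4 = 1.3 + -1.63*4 = -5.22
The first 5 terms are: [1.3, -0.33, -1.96, -3.59, -5.22]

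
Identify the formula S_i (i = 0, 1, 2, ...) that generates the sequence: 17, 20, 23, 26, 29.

Check differences: 20 - 17 = 3
23 - 20 = 3
Common difference d = 3.
First term a = 17.
Formula: S_i = 17 + 3*i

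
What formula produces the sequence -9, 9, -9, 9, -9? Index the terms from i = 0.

Check ratios: 9 / -9 = -1.0
Common ratio r = -1.
First term a = -9.
Formula: S_i = -9 * (-1)^i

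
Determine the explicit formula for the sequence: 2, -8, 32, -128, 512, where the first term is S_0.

Check ratios: -8 / 2 = -4.0
Common ratio r = -4.
First term a = 2.
Formula: S_i = 2 * (-4)^i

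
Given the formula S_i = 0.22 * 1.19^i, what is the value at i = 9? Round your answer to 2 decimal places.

S_9 = 0.22 * 1.19^9 ≈ 0.22 * 4.7854 ≈ 1.05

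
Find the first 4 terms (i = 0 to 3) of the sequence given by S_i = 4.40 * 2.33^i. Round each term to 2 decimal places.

This is a geometric sequence.
i=0: S_0 = 4.4 * 2.33^0 = 4.4
i=1: S_1 = 4.4 * 2.33^1 ≈ 10.25
i=2: S_2 = 4.4 * 2.33^2 ≈ 23.89
i=3: S_3 = 4.4 * 2.33^3 ≈ 55.66
The first 4 terms are: [4.4, 10.25, 23.89, 55.66]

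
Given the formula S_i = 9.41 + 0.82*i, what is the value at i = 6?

S_6 = 9.41 + 0.82*6 = 9.41 + 4.92 = 14.33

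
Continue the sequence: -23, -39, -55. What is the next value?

Differences: -39 - -23 = -16
This is an arithmetic sequence with common difference d = -16.
Next term = -55 + -16 = -71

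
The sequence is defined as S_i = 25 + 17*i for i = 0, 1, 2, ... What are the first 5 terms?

This is an arithmetic sequence.
i=0: S_0 = 25 + 17*0 = 25
i=1: S_1 = 25 + 17*1 = 42
i=2: S_2 = 25 + 17*2 = 59
i=3: S_3 = 25 + 17*3 = 76
i=4: S_4 = 25 + 17*4 = 93
The first 5 terms are: [25, 42, 59, 76, 93]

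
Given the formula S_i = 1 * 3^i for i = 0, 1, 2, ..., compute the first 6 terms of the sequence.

This is a geometric sequence.
i=0: S_0 = 1 * 3^0 = 1
i=1: S_1 = 1 * 3^1 = 3
i=2: S_2 = 1 * 3^2 = 9
i=3: S_3 = 1 * 3^3 = 27
i=4: S_4 = 1 * 3^4 = 81
i=5: S_5 = 1 * 3^5 = 243
The first 6 terms are: [1, 3, 9, 27, 81, 243]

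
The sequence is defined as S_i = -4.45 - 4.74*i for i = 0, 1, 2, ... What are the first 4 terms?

This is an arithmetic sequence.
i=0: S_0 = -4.45 + -4.74*0 = -4.45
i=1: S_1 = -4.45 + -4.74*1 = -9.19
i=2: S_2 = -4.45 + -4.74*2 = -13.93
i=3: S_3 = -4.45 + -4.74*3 = -18.67
The first 4 terms are: [-4.45, -9.19, -13.93, -18.67]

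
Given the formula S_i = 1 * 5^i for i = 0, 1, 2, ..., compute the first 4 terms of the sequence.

This is a geometric sequence.
i=0: S_0 = 1 * 5^0 = 1
i=1: S_1 = 1 * 5^1 = 5
i=2: S_2 = 1 * 5^2 = 25
i=3: S_3 = 1 * 5^3 = 125
The first 4 terms are: [1, 5, 25, 125]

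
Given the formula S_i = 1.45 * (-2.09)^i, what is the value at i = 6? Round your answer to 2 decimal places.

S_6 = 1.45 * (-2.09)^6 ≈ 1.45 * 83.3446 ≈ 120.85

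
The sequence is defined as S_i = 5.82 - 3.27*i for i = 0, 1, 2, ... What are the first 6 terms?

This is an arithmetic sequence.
i=0: S_0 = 5.82 + -3.27*0 = 5.82
i=1: S_1 = 5.82 + -3.27*1 = 2.55
i=2: S_2 = 5.82 + -3.27*2 = -0.72
i=3: S_3 = 5.82 + -3.27*3 = -3.99
i=4: S_4 = 5.82 + -3.27*4 = -7.26
i=5: S_5 = 5.82 + -3.27*5 = -10.53
The first 6 terms are: [5.82, 2.55, -0.72, -3.99, -7.26, -10.53]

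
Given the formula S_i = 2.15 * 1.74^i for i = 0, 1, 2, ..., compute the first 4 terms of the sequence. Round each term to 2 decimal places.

This is a geometric sequence.
i=0: S_0 = 2.15 * 1.74^0 = 2.15
i=1: S_1 = 2.15 * 1.74^1 ≈ 3.74
i=2: S_2 = 2.15 * 1.74^2 ≈ 6.51
i=3: S_3 = 2.15 * 1.74^3 ≈ 11.33
The first 4 terms are: [2.15, 3.74, 6.51, 11.33]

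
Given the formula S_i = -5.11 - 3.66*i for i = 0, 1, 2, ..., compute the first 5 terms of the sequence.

This is an arithmetic sequence.
i=0: S_0 = -5.11 + -3.66*0 = -5.11
i=1: S_1 = -5.11 + -3.66*1 = -8.77
i=2: S_2 = -5.11 + -3.66*2 = -12.43
i=3: S_3 = -5.11 + -3.66*3 = -16.09
i=4: S_4 = -5.11 + -3.66*4 = -19.75
The first 5 terms are: [-5.11, -8.77, -12.43, -16.09, -19.75]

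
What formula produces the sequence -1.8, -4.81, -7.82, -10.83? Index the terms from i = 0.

Check differences: -4.81 - -1.8 = -3.01
-7.82 - -4.81 = -3.01
Common difference d = -3.01.
First term a = -1.8.
Formula: S_i = -1.80 - 3.01*i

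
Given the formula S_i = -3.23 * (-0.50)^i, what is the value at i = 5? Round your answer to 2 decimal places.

S_5 = -3.23 * (-0.5)^5 ≈ -3.23 * -0.0313 ≈ 0.1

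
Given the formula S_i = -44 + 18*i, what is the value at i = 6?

S_6 = -44 + 18*6 = -44 + 108 = 64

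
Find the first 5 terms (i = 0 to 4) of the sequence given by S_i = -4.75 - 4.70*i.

This is an arithmetic sequence.
i=0: S_0 = -4.75 + -4.7*0 = -4.75
i=1: S_1 = -4.75 + -4.7*1 = -9.45
i=2: S_2 = -4.75 + -4.7*2 = -14.15
i=3: S_3 = -4.75 + -4.7*3 = -18.85
i=4: S_4 = -4.75 + -4.7*4 = -23.55
The first 5 terms are: [-4.75, -9.45, -14.15, -18.85, -23.55]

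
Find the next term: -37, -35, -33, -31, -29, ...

Differences: -35 - -37 = 2
This is an arithmetic sequence with common difference d = 2.
Next term = -29 + 2 = -27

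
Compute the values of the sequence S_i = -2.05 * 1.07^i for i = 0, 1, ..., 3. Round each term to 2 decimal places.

This is a geometric sequence.
i=0: S_0 = -2.05 * 1.07^0 = -2.05
i=1: S_1 = -2.05 * 1.07^1 ≈ -2.19
i=2: S_2 = -2.05 * 1.07^2 ≈ -2.35
i=3: S_3 = -2.05 * 1.07^3 ≈ -2.51
The first 4 terms are: [-2.05, -2.19, -2.35, -2.51]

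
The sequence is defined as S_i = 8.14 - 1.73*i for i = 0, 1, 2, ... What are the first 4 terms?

This is an arithmetic sequence.
i=0: S_0 = 8.14 + -1.73*0 = 8.14
i=1: S_1 = 8.14 + -1.73*1 = 6.41
i=2: S_2 = 8.14 + -1.73*2 = 4.68
i=3: S_3 = 8.14 + -1.73*3 = 2.95
The first 4 terms are: [8.14, 6.41, 4.68, 2.95]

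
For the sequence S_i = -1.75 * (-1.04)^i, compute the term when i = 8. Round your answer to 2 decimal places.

S_8 = -1.75 * (-1.04)^8 ≈ -1.75 * 1.36857 ≈ -2.39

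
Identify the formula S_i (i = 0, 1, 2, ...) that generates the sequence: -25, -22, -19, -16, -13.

Check differences: -22 - -25 = 3
-19 - -22 = 3
Common difference d = 3.
First term a = -25.
Formula: S_i = -25 + 3*i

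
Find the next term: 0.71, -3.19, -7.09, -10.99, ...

Differences: -3.19 - 0.71 = -3.9
This is an arithmetic sequence with common difference d = -3.9.
Next term = -10.99 + -3.9 = -14.89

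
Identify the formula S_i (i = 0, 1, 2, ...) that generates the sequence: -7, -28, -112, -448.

Check ratios: -28 / -7 = 4.0
Common ratio r = 4.
First term a = -7.
Formula: S_i = -7 * 4^i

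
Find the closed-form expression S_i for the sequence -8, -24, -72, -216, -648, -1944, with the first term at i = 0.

Check ratios: -24 / -8 = 3.0
Common ratio r = 3.
First term a = -8.
Formula: S_i = -8 * 3^i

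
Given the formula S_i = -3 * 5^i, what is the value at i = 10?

S_10 = -3 * 5^10 = -3 * 9765625 = -29296875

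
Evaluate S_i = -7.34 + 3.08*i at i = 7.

S_7 = -7.34 + 3.08*7 = -7.34 + 21.56 = 14.22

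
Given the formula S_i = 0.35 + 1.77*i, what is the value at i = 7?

S_7 = 0.35 + 1.77*7 = 0.35 + 12.39 = 12.74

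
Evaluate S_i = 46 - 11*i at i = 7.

S_7 = 46 + -11*7 = 46 + -77 = -31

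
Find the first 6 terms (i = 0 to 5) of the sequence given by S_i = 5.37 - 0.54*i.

This is an arithmetic sequence.
i=0: S_0 = 5.37 + -0.54*0 = 5.37
i=1: S_1 = 5.37 + -0.54*1 = 4.83
i=2: S_2 = 5.37 + -0.54*2 = 4.29
i=3: S_3 = 5.37 + -0.54*3 = 3.75
i=4: S_4 = 5.37 + -0.54*4 = 3.21
i=5: S_5 = 5.37 + -0.54*5 = 2.67
The first 6 terms are: [5.37, 4.83, 4.29, 3.75, 3.21, 2.67]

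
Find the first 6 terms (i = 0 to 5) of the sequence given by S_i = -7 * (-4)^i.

This is a geometric sequence.
i=0: S_0 = -7 * (-4)^0 = -7
i=1: S_1 = -7 * (-4)^1 = 28
i=2: S_2 = -7 * (-4)^2 = -112
i=3: S_3 = -7 * (-4)^3 = 448
i=4: S_4 = -7 * (-4)^4 = -1792
i=5: S_5 = -7 * (-4)^5 = 7168
The first 6 terms are: [-7, 28, -112, 448, -1792, 7168]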